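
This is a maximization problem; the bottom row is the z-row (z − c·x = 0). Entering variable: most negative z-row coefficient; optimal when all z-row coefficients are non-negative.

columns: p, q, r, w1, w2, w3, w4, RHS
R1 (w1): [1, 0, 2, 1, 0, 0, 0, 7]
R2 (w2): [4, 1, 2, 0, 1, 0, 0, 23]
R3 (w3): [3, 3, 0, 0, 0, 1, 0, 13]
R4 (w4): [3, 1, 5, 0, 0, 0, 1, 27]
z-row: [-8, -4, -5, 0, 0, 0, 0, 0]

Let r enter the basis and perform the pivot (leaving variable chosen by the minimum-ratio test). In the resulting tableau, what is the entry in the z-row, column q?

Ratio test on column r — row 1: 7/2 = 7/2; row 2: 23/2 = 23/2; row 3: entry 0 ≤ 0; row 4: 27/5 = 27/5. Minimum is 7/2 at row 1 (w1 leaves); pivot element 2.
Divide row 1 by 2; eliminate column r from the other rows.
z-row update in column q: -4 − (-5)·0 = -4.

-4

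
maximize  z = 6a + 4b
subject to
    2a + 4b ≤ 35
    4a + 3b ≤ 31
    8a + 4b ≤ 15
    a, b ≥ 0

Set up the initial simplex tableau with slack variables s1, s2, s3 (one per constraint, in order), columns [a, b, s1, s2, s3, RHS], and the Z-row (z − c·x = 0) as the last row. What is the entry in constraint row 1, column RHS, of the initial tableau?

The RHS of constraint 1 is b_1 = 35.

35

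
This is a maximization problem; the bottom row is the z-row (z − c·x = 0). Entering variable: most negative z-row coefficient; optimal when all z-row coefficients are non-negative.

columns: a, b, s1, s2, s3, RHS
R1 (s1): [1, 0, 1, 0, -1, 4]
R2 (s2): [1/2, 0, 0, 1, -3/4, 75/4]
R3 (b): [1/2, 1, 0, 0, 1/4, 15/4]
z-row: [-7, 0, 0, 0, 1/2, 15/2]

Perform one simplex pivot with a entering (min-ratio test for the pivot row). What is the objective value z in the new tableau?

Ratio test on column a — row 1: 4/1 = 4; row 2: (75/4)/(1/2) = 75/2; row 3: (15/4)/(1/2) = 15/2. Minimum is 4 at row 1 (s1 leaves); pivot element 1.
Pivot on row 1; the z-row RHS becomes 15/2 − (-7)·4 = 71/2.

71/2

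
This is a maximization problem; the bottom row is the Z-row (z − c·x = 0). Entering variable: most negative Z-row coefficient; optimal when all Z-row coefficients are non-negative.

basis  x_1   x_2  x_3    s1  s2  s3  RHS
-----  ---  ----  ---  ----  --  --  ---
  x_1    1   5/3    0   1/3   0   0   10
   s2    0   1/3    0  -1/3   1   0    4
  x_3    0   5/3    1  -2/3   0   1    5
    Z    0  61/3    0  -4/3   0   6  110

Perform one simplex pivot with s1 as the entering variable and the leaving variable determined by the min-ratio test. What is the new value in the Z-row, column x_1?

Ratio test on column s1 — row 1: 10/(1/3) = 30; row 2: entry -1/3 ≤ 0; row 3: entry -2/3 ≤ 0. Minimum is 30 at row 1 (x_1 leaves); pivot element 1/3.
Divide row 1 by 1/3; eliminate column s1 from the other rows.
Z-row update in column x_1: 0 − (-4/3)·3 = 4.

4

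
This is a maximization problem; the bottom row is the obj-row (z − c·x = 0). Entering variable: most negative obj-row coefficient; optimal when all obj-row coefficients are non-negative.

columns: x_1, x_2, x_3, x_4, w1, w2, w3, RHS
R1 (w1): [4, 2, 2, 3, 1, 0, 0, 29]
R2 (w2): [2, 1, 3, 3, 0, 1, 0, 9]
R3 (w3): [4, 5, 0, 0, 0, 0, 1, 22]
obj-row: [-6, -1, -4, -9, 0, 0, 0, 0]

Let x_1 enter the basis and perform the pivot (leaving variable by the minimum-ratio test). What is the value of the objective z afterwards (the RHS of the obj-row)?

Ratio test on column x_1 — row 1: 29/4 = 29/4; row 2: 9/2 = 9/2; row 3: 22/4 = 11/2. Minimum is 9/2 at row 2 (w2 leaves); pivot element 2.
Pivot on row 2; the obj-row RHS becomes 0 − (-6)·(9/2) = 27.

27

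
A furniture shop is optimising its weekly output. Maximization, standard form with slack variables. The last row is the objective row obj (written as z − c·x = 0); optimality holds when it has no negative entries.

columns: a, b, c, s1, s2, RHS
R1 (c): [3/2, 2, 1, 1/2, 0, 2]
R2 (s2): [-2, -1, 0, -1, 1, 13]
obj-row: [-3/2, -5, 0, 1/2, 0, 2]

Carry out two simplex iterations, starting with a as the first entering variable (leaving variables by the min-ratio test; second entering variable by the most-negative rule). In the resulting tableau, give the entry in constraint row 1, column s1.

1/4

Ratio test on column a — row 1: 2/(3/2) = 4/3; row 2: entry -2 ≤ 0. Minimum is 4/3 at row 1 (c leaves); pivot element 3/2.
Divide row 1 by 3/2; eliminate column a from the other rows.
Second iteration: most negative obj-row entry is -3 in column b, so b enters.
Ratio test on column b — row 1: (4/3)/(4/3) = 1; row 2: (47/3)/(5/3) = 47/5. Minimum is 1 at row 1 (a leaves); pivot element 4/3.
Divide row 1 by 4/3; eliminate column b from the other rows.
After both pivots, the entry at constraint row 1, column s1 is 1/4.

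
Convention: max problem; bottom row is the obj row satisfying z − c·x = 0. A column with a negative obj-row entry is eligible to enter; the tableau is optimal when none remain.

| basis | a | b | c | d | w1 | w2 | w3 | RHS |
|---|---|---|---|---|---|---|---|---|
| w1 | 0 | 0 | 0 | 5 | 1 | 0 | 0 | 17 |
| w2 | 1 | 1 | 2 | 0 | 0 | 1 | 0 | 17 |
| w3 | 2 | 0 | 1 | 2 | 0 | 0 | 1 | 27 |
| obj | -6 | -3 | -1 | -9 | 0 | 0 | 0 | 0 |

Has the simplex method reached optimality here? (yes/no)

The obj-row has a negative entry -9 in column d, so it is not optimal.

no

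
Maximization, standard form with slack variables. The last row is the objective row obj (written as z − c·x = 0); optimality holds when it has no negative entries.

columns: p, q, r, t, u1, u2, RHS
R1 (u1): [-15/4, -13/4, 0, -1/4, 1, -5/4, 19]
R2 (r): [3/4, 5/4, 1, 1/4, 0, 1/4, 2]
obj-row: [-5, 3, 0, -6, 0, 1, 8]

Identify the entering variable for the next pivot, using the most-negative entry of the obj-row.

Negative obj-row entries: p: -5, t: -6.
The most negative is -6 in column t, so t enters.

t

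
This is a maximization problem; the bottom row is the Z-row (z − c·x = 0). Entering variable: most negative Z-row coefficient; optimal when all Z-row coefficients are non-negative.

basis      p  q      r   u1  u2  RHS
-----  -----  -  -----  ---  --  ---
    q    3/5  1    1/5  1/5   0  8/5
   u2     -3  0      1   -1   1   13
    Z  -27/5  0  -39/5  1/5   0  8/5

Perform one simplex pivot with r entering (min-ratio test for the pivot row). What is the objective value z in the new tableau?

64

Ratio test on column r — row 1: (8/5)/(1/5) = 8; row 2: 13/1 = 13. Minimum is 8 at row 1 (q leaves); pivot element 1/5.
Pivot on row 1; the Z-row RHS becomes 8/5 − (-39/5)·8 = 64.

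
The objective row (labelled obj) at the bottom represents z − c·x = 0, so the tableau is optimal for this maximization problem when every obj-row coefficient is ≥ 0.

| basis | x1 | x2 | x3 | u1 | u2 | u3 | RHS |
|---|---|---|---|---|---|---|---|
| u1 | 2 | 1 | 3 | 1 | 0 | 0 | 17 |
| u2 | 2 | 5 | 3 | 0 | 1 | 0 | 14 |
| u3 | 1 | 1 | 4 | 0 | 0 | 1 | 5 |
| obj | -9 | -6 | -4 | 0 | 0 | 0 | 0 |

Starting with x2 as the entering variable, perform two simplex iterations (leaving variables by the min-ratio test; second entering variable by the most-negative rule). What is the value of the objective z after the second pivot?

41

Ratio test on column x2 — row 1: 17/1 = 17; row 2: 14/5 = 14/5; row 3: 5/1 = 5. Minimum is 14/5 at row 2 (u2 leaves); pivot element 5.
Pivot on row 2; the obj-row RHS becomes 0 − (-6)·(14/5) = 84/5.
Next entering variable (most negative obj-row entry -33/5): x1.
Ratio test on column x1 — row 1: (71/5)/(8/5) = 71/8; row 2: (14/5)/(2/5) = 7; row 3: (11/5)/(3/5) = 11/3. Minimum is 11/3 at row 3 (u3 leaves); pivot element 3/5.
After the second pivot the obj-row RHS is 84/5 − (-33/5)·(11/3) = 41.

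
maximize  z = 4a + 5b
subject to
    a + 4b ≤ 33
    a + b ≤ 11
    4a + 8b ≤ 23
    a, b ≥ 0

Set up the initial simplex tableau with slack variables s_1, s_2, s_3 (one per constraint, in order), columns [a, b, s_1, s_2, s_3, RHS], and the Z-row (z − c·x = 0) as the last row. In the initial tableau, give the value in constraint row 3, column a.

4

Constraint 3 has coefficient 4 on a.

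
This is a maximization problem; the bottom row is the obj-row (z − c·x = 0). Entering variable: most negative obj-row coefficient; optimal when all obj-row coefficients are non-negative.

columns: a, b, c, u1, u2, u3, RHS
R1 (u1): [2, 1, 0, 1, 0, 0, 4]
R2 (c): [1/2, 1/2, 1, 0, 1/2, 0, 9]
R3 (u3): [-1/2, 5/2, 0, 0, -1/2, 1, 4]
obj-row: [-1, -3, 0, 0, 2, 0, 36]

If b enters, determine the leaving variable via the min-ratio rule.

Column b entries and ratios — u1: 4/1 = 4; c: 9/(1/2) = 18; u3: 4/(5/2) = 8/5.
Smallest ratio is 8/5 in the row of u3, so u3 leaves.

u3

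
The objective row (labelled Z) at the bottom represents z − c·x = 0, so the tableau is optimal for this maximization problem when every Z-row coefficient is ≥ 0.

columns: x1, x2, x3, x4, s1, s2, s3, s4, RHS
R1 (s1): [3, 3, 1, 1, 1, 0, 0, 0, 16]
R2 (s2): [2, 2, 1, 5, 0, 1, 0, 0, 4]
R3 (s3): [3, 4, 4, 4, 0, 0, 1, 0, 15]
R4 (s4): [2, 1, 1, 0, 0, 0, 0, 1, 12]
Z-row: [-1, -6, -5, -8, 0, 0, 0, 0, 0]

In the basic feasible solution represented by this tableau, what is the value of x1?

x1 is not in the basis, so in the current basic feasible solution x1 = 0.

0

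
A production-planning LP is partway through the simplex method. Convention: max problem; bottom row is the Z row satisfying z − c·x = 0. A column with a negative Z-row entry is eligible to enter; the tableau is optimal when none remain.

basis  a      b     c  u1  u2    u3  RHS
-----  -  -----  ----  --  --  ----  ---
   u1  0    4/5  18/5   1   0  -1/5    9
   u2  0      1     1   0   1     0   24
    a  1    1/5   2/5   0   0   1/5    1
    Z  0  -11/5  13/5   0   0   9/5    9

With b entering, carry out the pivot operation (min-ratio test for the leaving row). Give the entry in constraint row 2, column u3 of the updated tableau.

Ratio test on column b — row 1: 9/(4/5) = 45/4; row 2: 24/1 = 24; row 3: 1/(1/5) = 5. Minimum is 5 at row 3 (a leaves); pivot element 1/5.
Divide row 3 by 1/5; eliminate column b from the other rows.
Row 2 update in column u3: 0 − 1·1 = -1.

-1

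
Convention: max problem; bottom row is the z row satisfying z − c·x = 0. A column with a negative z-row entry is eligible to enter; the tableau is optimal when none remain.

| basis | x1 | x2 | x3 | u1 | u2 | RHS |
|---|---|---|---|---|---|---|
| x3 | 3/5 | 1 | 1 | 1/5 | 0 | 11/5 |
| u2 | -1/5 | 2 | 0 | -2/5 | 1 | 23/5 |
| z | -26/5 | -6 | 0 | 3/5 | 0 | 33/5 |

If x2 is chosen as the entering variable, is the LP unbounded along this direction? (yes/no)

no

Column x2 has positive entries in row(s) 1, 2, so the ratio test bounds it — not unbounded.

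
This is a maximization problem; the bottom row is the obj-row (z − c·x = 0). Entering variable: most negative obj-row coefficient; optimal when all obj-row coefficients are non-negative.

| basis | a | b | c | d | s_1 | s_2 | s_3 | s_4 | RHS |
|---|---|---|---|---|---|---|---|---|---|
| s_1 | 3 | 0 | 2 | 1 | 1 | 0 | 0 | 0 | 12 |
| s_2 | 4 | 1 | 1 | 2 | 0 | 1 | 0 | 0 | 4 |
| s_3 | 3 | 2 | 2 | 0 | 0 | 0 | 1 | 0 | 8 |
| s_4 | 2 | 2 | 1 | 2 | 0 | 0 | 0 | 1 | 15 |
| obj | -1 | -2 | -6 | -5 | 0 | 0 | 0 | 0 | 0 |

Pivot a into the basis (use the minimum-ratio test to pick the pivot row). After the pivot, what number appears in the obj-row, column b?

Ratio test on column a — row 1: 12/3 = 4; row 2: 4/4 = 1; row 3: 8/3 = 8/3; row 4: 15/2 = 15/2. Minimum is 1 at row 2 (s_2 leaves); pivot element 4.
Divide row 2 by 4; eliminate column a from the other rows.
obj-row update in column b: -2 − (-1)·(1/4) = -7/4.

-7/4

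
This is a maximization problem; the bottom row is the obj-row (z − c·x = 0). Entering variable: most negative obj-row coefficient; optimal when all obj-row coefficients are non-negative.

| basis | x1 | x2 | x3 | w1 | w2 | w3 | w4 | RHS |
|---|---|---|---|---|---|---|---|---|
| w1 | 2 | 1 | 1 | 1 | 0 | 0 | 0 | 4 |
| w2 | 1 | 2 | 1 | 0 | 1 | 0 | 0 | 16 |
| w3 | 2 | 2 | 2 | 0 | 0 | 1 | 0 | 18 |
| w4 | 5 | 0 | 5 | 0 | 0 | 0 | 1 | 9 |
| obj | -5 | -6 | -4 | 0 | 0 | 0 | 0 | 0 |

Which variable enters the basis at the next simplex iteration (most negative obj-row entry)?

x2

Negative obj-row entries: x1: -5, x2: -6, x3: -4.
The most negative is -6 in column x2, so x2 enters.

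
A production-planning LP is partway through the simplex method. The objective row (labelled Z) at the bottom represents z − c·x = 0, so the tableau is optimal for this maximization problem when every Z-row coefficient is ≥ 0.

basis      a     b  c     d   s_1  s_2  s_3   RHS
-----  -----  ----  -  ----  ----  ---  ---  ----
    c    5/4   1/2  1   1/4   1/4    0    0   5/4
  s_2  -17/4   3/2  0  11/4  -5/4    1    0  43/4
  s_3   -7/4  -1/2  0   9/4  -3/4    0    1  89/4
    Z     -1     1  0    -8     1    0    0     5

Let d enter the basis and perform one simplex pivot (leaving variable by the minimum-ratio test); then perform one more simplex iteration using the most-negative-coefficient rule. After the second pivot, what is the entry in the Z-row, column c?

Ratio test on column d — row 1: (5/4)/(1/4) = 5; row 2: (43/4)/(11/4) = 43/11; row 3: (89/4)/(9/4) = 89/9. Minimum is 43/11 at row 2 (s_2 leaves); pivot element 11/4.
Divide row 2 by 11/4; eliminate column d from the other rows.
Second iteration: most negative Z-row entry is -147/11 in column a, so a enters.
Ratio test on column a — row 1: (3/11)/(18/11) = 1/6; row 2: entry -17/11 ≤ 0; row 3: (148/11)/(19/11) = 148/19. Minimum is 1/6 at row 1 (c leaves); pivot element 18/11.
Divide row 1 by 18/11; eliminate column a from the other rows.
After both pivots, the entry at the Z-row, column c is 49/6.

49/6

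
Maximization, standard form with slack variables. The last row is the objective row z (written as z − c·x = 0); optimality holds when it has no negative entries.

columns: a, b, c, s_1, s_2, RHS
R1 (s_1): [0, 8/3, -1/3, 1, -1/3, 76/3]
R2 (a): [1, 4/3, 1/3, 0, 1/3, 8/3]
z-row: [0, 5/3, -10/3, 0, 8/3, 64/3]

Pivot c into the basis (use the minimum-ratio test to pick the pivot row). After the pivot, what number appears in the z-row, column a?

Ratio test on column c — row 1: entry -1/3 ≤ 0; row 2: (8/3)/(1/3) = 8. Minimum is 8 at row 2 (a leaves); pivot element 1/3.
Divide row 2 by 1/3; eliminate column c from the other rows.
z-row update in column a: 0 − (-10/3)·3 = 10.

10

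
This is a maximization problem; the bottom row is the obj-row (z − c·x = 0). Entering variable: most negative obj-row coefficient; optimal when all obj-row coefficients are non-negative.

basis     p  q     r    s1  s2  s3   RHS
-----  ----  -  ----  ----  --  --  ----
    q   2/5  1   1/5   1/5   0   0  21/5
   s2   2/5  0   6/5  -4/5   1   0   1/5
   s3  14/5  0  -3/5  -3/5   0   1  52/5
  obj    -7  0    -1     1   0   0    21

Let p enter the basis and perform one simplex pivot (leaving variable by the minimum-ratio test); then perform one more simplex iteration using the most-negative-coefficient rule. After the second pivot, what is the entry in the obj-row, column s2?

-7/10

Ratio test on column p — row 1: (21/5)/(2/5) = 21/2; row 2: (1/5)/(2/5) = 1/2; row 3: (52/5)/(14/5) = 26/7. Minimum is 1/2 at row 2 (s2 leaves); pivot element 2/5.
Divide row 2 by 2/5; eliminate column p from the other rows.
Second iteration: most negative obj-row entry is -13 in column s1, so s1 enters.
Ratio test on column s1 — row 1: 4/1 = 4; row 2: entry -2 ≤ 0; row 3: 9/5 = 9/5. Minimum is 9/5 at row 3 (s3 leaves); pivot element 5.
Divide row 3 by 5; eliminate column s1 from the other rows.
After both pivots, the entry at the obj-row, column s2 is -7/10.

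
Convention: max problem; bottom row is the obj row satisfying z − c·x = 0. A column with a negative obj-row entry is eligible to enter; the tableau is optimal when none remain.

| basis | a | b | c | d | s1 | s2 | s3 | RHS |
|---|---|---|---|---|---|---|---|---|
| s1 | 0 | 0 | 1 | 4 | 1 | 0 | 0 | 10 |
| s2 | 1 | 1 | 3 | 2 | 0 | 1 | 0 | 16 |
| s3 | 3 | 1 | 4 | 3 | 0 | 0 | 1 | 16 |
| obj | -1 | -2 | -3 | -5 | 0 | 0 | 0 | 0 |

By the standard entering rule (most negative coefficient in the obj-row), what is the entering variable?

d

Negative obj-row entries: a: -1, b: -2, c: -3, d: -5.
The most negative is -5 in column d, so d enters.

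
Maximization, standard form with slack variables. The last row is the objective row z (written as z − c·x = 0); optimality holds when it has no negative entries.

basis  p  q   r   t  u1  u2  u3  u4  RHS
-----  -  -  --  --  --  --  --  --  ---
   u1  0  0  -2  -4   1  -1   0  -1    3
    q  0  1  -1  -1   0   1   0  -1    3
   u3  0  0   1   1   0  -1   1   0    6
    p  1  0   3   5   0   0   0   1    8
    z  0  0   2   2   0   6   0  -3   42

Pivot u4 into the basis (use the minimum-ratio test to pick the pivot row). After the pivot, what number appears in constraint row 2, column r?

2

Ratio test on column u4 — row 1: entry -1 ≤ 0; row 2: entry -1 ≤ 0; row 3: entry 0 ≤ 0; row 4: 8/1 = 8. Minimum is 8 at row 4 (p leaves); pivot element 1.
Divide row 4 by 1; eliminate column u4 from the other rows.
Row 2 update in column r: -1 − (-1)·3 = 2.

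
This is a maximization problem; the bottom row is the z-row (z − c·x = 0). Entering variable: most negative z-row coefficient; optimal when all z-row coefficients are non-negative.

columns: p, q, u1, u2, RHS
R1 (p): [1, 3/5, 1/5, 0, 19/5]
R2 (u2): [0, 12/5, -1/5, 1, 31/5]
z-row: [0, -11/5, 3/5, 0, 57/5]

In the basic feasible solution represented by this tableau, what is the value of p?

p is basic (row 1); its value is the RHS of that row, 19/5.

19/5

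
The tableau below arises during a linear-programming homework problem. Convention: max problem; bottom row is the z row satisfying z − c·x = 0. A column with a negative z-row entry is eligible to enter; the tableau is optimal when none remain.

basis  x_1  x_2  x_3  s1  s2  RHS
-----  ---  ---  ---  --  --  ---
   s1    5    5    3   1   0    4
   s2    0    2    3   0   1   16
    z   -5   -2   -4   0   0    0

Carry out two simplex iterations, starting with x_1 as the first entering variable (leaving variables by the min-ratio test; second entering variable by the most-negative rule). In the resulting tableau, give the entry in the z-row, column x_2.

14/3

Ratio test on column x_1 — row 1: 4/5 = 4/5; row 2: entry 0 ≤ 0. Minimum is 4/5 at row 1 (s1 leaves); pivot element 5.
Divide row 1 by 5; eliminate column x_1 from the other rows.
Second iteration: most negative z-row entry is -1 in column x_3, so x_3 enters.
Ratio test on column x_3 — row 1: (4/5)/(3/5) = 4/3; row 2: 16/3 = 16/3. Minimum is 4/3 at row 1 (x_1 leaves); pivot element 3/5.
Divide row 1 by 3/5; eliminate column x_3 from the other rows.
After both pivots, the entry at the z-row, column x_2 is 14/3.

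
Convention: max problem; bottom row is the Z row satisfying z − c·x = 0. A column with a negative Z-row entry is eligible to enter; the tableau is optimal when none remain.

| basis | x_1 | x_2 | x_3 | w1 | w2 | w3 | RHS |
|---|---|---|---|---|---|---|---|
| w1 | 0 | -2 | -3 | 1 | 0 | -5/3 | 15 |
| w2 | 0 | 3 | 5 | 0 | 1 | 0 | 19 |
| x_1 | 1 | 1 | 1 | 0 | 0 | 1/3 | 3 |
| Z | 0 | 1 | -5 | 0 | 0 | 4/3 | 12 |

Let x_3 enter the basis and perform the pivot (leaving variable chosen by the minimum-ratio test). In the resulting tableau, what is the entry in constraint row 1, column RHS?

Ratio test on column x_3 — row 1: entry -3 ≤ 0; row 2: 19/5 = 19/5; row 3: 3/1 = 3. Minimum is 3 at row 3 (x_1 leaves); pivot element 1.
Divide row 3 by 1; eliminate column x_3 from the other rows.
Row 1 update in column RHS: 15 − (-3)·3 = 24.

24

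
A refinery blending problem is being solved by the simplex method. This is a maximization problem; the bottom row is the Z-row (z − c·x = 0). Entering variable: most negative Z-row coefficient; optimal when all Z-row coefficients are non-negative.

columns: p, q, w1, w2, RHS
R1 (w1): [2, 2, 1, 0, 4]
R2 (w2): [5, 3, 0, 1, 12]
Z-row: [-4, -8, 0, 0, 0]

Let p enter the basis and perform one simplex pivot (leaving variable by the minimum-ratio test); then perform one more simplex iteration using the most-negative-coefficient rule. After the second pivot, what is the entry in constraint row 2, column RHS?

Ratio test on column p — row 1: 4/2 = 2; row 2: 12/5 = 12/5. Minimum is 2 at row 1 (w1 leaves); pivot element 2.
Divide row 1 by 2; eliminate column p from the other rows.
Second iteration: most negative Z-row entry is -4 in column q, so q enters.
Ratio test on column q — row 1: 2/1 = 2; row 2: entry -2 ≤ 0. Minimum is 2 at row 1 (p leaves); pivot element 1.
Divide row 1 by 1; eliminate column q from the other rows.
After both pivots, the entry at constraint row 2, column RHS is 6.

6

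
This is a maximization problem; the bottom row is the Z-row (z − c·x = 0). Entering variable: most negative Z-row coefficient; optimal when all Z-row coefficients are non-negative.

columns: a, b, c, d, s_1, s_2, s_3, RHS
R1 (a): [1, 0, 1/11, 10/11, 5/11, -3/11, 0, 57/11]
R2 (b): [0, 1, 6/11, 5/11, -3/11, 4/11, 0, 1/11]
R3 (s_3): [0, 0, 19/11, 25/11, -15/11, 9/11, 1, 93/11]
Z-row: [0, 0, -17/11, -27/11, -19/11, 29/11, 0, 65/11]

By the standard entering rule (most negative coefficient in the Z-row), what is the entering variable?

d

Negative Z-row entries: c: -17/11, d: -27/11, s_1: -19/11.
The most negative is -27/11 in column d, so d enters.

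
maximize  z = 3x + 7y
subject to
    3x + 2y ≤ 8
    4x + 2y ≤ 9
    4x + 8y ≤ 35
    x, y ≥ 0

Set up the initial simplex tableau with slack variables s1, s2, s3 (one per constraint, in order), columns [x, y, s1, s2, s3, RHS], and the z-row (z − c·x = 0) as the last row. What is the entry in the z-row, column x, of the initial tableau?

-3

The z-row carries the negated objective coefficients: the x entry is -3.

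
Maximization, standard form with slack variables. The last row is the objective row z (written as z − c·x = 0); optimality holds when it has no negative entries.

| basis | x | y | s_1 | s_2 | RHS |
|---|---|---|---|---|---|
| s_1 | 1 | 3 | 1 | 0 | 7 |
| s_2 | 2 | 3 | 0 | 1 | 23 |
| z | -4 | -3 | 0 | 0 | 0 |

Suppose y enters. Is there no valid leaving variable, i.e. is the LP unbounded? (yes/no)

Column y has positive entries in row(s) 1, 2, so the ratio test bounds it — not unbounded.

no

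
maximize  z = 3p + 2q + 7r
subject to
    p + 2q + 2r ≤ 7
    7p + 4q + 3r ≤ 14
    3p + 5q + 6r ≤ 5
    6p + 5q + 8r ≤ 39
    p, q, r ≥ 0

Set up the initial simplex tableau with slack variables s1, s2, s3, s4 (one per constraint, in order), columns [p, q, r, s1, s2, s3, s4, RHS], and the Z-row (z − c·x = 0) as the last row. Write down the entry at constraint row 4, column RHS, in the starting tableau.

The RHS of constraint 4 is b_4 = 39.

39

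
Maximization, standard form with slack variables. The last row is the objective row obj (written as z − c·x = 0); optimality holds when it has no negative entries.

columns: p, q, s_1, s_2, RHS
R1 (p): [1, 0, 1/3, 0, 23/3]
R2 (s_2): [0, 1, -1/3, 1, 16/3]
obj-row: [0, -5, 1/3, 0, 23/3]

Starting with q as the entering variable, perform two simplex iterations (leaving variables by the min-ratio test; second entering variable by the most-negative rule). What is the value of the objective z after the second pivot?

Ratio test on column q — row 1: entry 0 ≤ 0; row 2: (16/3)/1 = 16/3. Minimum is 16/3 at row 2 (s_2 leaves); pivot element 1.
Pivot on row 2; the obj-row RHS becomes 23/3 − (-5)·(16/3) = 103/3.
Next entering variable (most negative obj-row entry -4/3): s_1.
Ratio test on column s_1 — row 1: (23/3)/(1/3) = 23; row 2: entry -1/3 ≤ 0. Minimum is 23 at row 1 (p leaves); pivot element 1/3.
After the second pivot the obj-row RHS is 103/3 − (-4/3)·23 = 65.

65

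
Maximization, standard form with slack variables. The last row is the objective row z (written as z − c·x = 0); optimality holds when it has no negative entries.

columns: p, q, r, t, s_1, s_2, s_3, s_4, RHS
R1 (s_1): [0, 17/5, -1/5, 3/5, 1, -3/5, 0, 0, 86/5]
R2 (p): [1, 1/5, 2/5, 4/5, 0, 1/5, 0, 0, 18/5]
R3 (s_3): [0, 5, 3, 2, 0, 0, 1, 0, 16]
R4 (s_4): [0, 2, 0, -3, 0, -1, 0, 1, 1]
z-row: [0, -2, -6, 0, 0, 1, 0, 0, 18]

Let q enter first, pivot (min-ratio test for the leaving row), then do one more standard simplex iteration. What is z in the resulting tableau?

46

Ratio test on column q — row 1: (86/5)/(17/5) = 86/17; row 2: (18/5)/(1/5) = 18; row 3: 16/5 = 16/5; row 4: 1/2 = 1/2. Minimum is 1/2 at row 4 (s_4 leaves); pivot element 2.
Pivot on row 4; the z-row RHS becomes 18 − (-2)·(1/2) = 19.
Next entering variable (most negative z-row entry -6): r.
Ratio test on column r — row 1: entry -1/5 ≤ 0; row 2: (7/2)/(2/5) = 35/4; row 3: (27/2)/3 = 9/2; row 4: entry 0 ≤ 0. Minimum is 9/2 at row 3 (s_3 leaves); pivot element 3.
After the second pivot the z-row RHS is 19 − (-6)·(9/2) = 46.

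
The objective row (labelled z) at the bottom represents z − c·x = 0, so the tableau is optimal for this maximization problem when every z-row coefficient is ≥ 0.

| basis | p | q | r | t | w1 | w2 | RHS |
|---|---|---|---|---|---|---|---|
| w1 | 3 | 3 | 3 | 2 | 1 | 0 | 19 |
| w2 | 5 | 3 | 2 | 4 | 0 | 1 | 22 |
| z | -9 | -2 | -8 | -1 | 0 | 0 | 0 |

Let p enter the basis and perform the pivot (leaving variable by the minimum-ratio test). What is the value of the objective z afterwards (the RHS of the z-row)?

Ratio test on column p — row 1: 19/3 = 19/3; row 2: 22/5 = 22/5. Minimum is 22/5 at row 2 (w2 leaves); pivot element 5.
Pivot on row 2; the z-row RHS becomes 0 − (-9)·(22/5) = 198/5.

198/5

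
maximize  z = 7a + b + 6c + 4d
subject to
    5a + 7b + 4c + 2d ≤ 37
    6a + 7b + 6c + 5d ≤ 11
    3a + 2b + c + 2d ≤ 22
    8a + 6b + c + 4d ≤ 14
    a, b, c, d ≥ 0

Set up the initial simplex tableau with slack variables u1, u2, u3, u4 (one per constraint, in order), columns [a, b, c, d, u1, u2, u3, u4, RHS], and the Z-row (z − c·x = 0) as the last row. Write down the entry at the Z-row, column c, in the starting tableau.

-6

The Z-row carries the negated objective coefficients: the c entry is -6.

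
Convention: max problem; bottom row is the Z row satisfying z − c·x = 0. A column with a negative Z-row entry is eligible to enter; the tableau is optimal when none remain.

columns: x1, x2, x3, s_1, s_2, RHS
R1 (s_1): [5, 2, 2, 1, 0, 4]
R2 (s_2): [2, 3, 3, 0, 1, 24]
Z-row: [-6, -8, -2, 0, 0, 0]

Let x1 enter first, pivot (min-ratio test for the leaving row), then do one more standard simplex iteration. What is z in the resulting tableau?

16

Ratio test on column x1 — row 1: 4/5 = 4/5; row 2: 24/2 = 12. Minimum is 4/5 at row 1 (s_1 leaves); pivot element 5.
Pivot on row 1; the Z-row RHS becomes 0 − (-6)·(4/5) = 24/5.
Next entering variable (most negative Z-row entry -28/5): x2.
Ratio test on column x2 — row 1: (4/5)/(2/5) = 2; row 2: (112/5)/(11/5) = 112/11. Minimum is 2 at row 1 (x1 leaves); pivot element 2/5.
After the second pivot the Z-row RHS is 24/5 − (-28/5)·2 = 16.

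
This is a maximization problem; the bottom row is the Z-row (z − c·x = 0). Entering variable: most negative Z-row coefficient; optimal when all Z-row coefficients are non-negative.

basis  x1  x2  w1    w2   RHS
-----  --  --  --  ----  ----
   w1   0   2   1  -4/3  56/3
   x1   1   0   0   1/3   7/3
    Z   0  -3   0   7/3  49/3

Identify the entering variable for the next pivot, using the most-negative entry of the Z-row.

Negative Z-row entries: x2: -3.
The most negative is -3 in column x2, so x2 enters.

x2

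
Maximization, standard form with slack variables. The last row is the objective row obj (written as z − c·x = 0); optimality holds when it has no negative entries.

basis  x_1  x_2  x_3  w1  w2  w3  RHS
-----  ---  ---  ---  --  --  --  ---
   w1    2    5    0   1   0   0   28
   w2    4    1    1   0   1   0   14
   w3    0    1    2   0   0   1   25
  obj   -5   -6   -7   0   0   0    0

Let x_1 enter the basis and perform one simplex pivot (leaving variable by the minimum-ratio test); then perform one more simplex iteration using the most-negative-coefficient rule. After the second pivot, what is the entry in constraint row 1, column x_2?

Ratio test on column x_1 — row 1: 28/2 = 14; row 2: 14/4 = 7/2; row 3: entry 0 ≤ 0. Minimum is 7/2 at row 2 (w2 leaves); pivot element 4.
Divide row 2 by 4; eliminate column x_1 from the other rows.
Second iteration: most negative obj-row entry is -23/4 in column x_3, so x_3 enters.
Ratio test on column x_3 — row 1: entry -1/2 ≤ 0; row 2: (7/2)/(1/4) = 14; row 3: 25/2 = 25/2. Minimum is 25/2 at row 3 (w3 leaves); pivot element 2.
Divide row 3 by 2; eliminate column x_3 from the other rows.
After both pivots, the entry at constraint row 1, column x_2 is 19/4.

19/4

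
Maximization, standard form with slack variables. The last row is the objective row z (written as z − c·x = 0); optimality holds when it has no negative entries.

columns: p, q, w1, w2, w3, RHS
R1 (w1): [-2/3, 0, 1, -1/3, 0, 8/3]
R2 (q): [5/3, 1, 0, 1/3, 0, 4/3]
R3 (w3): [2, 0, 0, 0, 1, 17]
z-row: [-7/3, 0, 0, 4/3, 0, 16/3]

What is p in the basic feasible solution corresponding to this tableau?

0

p is not in the basis, so in the current basic feasible solution p = 0.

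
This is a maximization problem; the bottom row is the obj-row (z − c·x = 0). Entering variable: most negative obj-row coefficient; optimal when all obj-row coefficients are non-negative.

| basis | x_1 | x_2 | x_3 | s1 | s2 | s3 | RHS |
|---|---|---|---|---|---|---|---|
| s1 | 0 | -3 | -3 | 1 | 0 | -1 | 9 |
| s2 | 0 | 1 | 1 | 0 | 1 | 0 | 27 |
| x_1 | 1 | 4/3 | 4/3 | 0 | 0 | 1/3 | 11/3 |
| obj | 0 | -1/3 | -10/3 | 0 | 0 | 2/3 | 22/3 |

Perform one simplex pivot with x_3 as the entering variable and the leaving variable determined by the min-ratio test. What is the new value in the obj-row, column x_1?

Ratio test on column x_3 — row 1: entry -3 ≤ 0; row 2: 27/1 = 27; row 3: (11/3)/(4/3) = 11/4. Minimum is 11/4 at row 3 (x_1 leaves); pivot element 4/3.
Divide row 3 by 4/3; eliminate column x_3 from the other rows.
obj-row update in column x_1: 0 − (-10/3)·(3/4) = 5/2.

5/2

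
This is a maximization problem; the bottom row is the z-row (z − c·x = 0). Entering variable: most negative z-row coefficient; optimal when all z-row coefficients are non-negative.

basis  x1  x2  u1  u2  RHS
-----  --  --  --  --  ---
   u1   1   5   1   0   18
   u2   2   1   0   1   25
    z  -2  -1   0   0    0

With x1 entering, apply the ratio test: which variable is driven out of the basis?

u2

Column x1 entries and ratios — u1: 18/1 = 18; u2: 25/2 = 25/2.
Smallest ratio is 25/2 in the row of u2, so u2 leaves.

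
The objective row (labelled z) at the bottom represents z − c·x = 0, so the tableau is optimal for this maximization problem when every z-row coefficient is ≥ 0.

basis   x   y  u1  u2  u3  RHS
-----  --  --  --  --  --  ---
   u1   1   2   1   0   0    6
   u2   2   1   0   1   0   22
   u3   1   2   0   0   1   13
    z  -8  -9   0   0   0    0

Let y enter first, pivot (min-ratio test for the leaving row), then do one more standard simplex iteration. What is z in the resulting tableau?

Ratio test on column y — row 1: 6/2 = 3; row 2: 22/1 = 22; row 3: 13/2 = 13/2. Minimum is 3 at row 1 (u1 leaves); pivot element 2.
Pivot on row 1; the z-row RHS becomes 0 − (-9)·3 = 27.
Next entering variable (most negative z-row entry -7/2): x.
Ratio test on column x — row 1: 3/(1/2) = 6; row 2: 19/(3/2) = 38/3; row 3: entry 0 ≤ 0. Minimum is 6 at row 1 (y leaves); pivot element 1/2.
After the second pivot the z-row RHS is 27 − (-7/2)·6 = 48.

48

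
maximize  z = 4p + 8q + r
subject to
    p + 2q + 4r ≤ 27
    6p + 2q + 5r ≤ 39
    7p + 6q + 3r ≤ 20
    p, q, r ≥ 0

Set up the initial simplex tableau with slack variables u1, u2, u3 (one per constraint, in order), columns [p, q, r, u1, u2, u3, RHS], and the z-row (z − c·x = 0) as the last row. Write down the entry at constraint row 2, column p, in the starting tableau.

Constraint 2 has coefficient 6 on p.

6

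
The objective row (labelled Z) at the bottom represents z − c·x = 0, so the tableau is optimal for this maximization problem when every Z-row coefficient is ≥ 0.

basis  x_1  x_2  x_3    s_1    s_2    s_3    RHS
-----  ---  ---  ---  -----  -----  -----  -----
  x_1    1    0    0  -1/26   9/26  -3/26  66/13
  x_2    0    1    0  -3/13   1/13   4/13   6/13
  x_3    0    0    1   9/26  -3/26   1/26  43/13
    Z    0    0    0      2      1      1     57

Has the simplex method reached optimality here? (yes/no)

yes

Every Z-row coefficient is ≥ 0, so the tableau is optimal.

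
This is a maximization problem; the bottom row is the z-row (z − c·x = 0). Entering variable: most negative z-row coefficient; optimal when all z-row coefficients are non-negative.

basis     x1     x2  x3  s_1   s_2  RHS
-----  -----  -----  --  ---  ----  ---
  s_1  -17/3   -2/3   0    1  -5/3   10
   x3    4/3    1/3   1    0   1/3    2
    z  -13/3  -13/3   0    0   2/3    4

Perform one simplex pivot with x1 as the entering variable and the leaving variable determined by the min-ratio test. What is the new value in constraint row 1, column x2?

Ratio test on column x1 — row 1: entry -17/3 ≤ 0; row 2: 2/(4/3) = 3/2. Minimum is 3/2 at row 2 (x3 leaves); pivot element 4/3.
Divide row 2 by 4/3; eliminate column x1 from the other rows.
Row 1 update in column x2: -2/3 − (-17/3)·(1/4) = 3/4.

3/4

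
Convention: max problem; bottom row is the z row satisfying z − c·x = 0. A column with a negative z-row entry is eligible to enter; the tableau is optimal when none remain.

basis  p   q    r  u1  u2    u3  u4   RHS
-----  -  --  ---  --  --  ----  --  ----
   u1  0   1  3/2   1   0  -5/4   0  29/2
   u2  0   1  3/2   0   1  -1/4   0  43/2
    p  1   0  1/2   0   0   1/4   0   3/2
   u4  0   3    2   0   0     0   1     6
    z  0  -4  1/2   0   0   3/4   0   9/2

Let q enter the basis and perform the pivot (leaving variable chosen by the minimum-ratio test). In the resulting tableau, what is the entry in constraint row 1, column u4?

-1/3

Ratio test on column q — row 1: (29/2)/1 = 29/2; row 2: (43/2)/1 = 43/2; row 3: entry 0 ≤ 0; row 4: 6/3 = 2. Minimum is 2 at row 4 (u4 leaves); pivot element 3.
Divide row 4 by 3; eliminate column q from the other rows.
Row 1 update in column u4: 0 − 1·(1/3) = -1/3.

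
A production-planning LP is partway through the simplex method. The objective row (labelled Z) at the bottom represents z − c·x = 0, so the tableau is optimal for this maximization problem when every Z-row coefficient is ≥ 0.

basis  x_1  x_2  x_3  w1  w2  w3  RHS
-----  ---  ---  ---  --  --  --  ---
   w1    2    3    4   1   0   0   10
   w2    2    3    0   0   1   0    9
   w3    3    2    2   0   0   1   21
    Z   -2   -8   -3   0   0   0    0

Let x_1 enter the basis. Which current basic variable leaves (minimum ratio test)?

Column x_1 entries and ratios — w1: 10/2 = 5; w2: 9/2 = 9/2; w3: 21/3 = 7.
Smallest ratio is 9/2 in the row of w2, so w2 leaves.

w2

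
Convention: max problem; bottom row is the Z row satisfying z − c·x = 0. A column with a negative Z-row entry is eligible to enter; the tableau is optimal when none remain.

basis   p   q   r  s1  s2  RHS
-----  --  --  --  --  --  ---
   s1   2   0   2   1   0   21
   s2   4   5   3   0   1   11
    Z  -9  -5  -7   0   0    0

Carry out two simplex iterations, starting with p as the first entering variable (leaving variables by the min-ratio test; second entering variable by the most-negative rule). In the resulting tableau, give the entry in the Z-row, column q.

Ratio test on column p — row 1: 21/2 = 21/2; row 2: 11/4 = 11/4. Minimum is 11/4 at row 2 (s2 leaves); pivot element 4.
Divide row 2 by 4; eliminate column p from the other rows.
Second iteration: most negative Z-row entry is -1/4 in column r, so r enters.
Ratio test on column r — row 1: (31/2)/(1/2) = 31; row 2: (11/4)/(3/4) = 11/3. Minimum is 11/3 at row 2 (p leaves); pivot element 3/4.
Divide row 2 by 3/4; eliminate column r from the other rows.
After both pivots, the entry at the Z-row, column q is 20/3.

20/3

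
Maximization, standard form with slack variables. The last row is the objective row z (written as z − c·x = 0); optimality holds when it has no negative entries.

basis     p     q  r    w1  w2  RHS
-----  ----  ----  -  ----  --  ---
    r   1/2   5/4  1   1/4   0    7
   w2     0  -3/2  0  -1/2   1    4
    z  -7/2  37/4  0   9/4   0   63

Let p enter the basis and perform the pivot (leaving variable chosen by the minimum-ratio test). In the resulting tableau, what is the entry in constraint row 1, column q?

Ratio test on column p — row 1: 7/(1/2) = 14; row 2: entry 0 ≤ 0. Minimum is 14 at row 1 (r leaves); pivot element 1/2.
Divide row 1 by 1/2; eliminate column p from the other rows.
In the new row 1, the q entry is the old entry divided by the pivot: (5/4)/(1/2) = 5/2.

5/2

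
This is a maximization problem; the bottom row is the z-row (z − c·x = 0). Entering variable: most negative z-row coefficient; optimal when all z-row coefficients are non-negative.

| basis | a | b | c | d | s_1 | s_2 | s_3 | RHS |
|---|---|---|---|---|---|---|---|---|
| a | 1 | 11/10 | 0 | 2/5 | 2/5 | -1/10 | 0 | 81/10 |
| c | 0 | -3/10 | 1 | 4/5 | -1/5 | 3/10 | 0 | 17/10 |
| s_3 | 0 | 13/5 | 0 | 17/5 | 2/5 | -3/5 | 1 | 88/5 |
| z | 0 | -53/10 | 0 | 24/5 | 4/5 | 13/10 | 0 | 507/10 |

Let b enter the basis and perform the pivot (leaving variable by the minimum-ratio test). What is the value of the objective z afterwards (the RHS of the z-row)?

2251/26

Ratio test on column b — row 1: (81/10)/(11/10) = 81/11; row 2: entry -3/10 ≤ 0; row 3: (88/5)/(13/5) = 88/13. Minimum is 88/13 at row 3 (s_3 leaves); pivot element 13/5.
Pivot on row 3; the z-row RHS becomes 507/10 − (-53/10)·(88/13) = 2251/26.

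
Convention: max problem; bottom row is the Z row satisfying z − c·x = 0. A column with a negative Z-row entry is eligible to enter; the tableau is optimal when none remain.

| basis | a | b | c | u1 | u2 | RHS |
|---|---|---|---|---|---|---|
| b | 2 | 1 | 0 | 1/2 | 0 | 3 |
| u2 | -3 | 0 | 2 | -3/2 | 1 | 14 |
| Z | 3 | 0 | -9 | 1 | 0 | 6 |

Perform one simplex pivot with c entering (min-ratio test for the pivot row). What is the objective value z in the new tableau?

69

Ratio test on column c — row 1: entry 0 ≤ 0; row 2: 14/2 = 7. Minimum is 7 at row 2 (u2 leaves); pivot element 2.
Pivot on row 2; the Z-row RHS becomes 6 − (-9)·7 = 69.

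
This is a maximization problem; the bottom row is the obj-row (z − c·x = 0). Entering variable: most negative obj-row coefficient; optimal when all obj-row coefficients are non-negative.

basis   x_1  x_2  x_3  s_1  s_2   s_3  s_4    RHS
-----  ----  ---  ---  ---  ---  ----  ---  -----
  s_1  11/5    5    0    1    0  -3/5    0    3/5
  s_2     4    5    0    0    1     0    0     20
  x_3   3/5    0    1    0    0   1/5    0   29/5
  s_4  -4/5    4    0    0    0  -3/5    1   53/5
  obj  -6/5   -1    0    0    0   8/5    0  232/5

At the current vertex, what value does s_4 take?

53/5

s_4 is basic (row 4); its value is the RHS of that row, 53/5.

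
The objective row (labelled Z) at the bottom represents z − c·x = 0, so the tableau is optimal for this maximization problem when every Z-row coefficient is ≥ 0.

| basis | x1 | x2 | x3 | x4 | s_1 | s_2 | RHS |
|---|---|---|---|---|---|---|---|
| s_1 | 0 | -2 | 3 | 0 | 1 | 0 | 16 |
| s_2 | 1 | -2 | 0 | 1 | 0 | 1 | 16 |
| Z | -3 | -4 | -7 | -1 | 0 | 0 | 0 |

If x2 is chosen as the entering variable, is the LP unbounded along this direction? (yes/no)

yes

Every constraint-row entry in column x2 is ≤ 0, so increasing x2 is unbounded.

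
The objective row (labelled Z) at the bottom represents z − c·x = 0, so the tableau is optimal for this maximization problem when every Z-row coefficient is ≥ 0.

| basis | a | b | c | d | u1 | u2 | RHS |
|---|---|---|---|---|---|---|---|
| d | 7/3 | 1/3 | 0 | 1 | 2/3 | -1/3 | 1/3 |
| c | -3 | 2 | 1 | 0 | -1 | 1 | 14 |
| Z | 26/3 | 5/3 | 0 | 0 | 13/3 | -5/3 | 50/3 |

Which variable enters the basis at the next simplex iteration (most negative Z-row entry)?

u2

Negative Z-row entries: u2: -5/3.
The most negative is -5/3 in column u2, so u2 enters.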